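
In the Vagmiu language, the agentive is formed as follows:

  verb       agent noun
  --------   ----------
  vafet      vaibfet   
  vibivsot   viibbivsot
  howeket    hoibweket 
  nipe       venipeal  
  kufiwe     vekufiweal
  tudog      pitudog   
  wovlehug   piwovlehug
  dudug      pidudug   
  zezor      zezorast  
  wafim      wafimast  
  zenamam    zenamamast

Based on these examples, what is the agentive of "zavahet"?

"zavahet" ends in -t. The stems ending in -t (vafet → vaibfet, vibivsot → viibbivsot, howeket → hoibweket) insert -ib- after the first vowel.
The other patterns: stems ending in -e add ve- … -al around the stem; stems ending in -g add the prefix pi-; stems ending in -m or -r add -ast.
So zavahet → zaibvahet.

zaibvahet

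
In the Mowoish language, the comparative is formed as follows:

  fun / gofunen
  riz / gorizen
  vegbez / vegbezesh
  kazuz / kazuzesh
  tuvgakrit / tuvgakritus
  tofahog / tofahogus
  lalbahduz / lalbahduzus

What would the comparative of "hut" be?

riz and vegbez both end in -z yet inflect differently (gorizen, vegbezesh), so the final letter is not what conditions the rule; the number of vowels is.
"hut" has 1 vowel. The stems with 1 vowel (fun → gofunen, riz → gorizen) add go- … -en around the stem.
So hut → gohuten.

gohuten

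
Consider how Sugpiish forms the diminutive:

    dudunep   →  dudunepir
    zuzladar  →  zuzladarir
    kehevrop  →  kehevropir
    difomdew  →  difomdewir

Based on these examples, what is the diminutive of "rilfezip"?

Every pair shown (dudunep → dudunepir, zuzladar → zuzladarir, kehevrop → kehevropir, …) follows the same rule: add -ir.
So rilfezip → rilfezipir.

rilfezipir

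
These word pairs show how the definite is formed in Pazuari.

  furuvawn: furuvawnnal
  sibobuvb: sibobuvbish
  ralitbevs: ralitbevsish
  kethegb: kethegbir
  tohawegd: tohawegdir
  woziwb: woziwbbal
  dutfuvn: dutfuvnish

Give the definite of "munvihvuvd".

sibobuvb and kethegb both end in -b yet inflect differently (sibobuvbish, kethegbir), so the final letter is not what conditions the rule; the second-to-last letter is.
"munvihvuvd" has second-to-last letter 'v'. The stems whose second-to-last letter is 'v' (dutfuvn → dutfuvnish, sibobuvb → sibobuvbish, ralitbevs → ralitbevsish) add -ish.
The other patterns: stems whose second-to-last letter is 'g' add -ir; stems whose second-to-last letter is 'w' double the final consonant and add -al.
So munvihvuvd → munvihvuvdish.

munvihvuvdish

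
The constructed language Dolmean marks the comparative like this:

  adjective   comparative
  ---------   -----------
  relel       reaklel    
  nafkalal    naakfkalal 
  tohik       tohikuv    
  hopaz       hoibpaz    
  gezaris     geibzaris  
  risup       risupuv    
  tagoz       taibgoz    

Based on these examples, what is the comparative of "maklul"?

tohik and gezaris both have last vowel 'i' yet inflect differently (tohikuv, geibzaris), so the last vowel is not what conditions the rule; the final letter is.
"maklul" ends in -l. The stems ending in -l (relel → reaklel, nafkalal → naakfkalal) insert -ak- after the first vowel.
The other patterns: stems ending in -k or -p add -uv; stems ending in -s or -z insert -ib- after the first vowel.
So maklul → maakklul.

maakklul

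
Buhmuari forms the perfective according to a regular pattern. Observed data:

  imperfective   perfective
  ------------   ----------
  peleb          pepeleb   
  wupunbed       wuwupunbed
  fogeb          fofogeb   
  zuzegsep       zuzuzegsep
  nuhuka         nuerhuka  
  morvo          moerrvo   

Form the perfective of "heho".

wupunbed and nuhuka both have 3 vowels yet inflect differently (wuwupunbed, nuerhuka), so the number of vowels is not what conditions the rule; whether the stem ends in a vowel or a consonant is.
"heho" ends in a vowel. The stems ending in a vowel (nuhuka → nuerhuka, morvo → moerrvo) insert -er- after the first vowel.
So heho → heerho.

heerho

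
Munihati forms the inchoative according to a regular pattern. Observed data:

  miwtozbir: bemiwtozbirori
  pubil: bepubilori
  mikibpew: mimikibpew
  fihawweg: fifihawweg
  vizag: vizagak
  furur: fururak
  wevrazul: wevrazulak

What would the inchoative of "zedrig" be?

fihawweg and vizag both end in -g yet inflect differently (fifihawweg, vizagak), so the final letter is not what conditions the rule; the last vowel is.
"zedrig" has last vowel 'i'. The stems whose last vowel is 'i' (miwtozbir → bemiwtozbirori, pubil → bepubilori) add be- … -ori around the stem.
The other patterns: stems whose last vowel is 'e' repeat the first consonant+vowel as a prefix; stems whose last vowel is 'a' or 'u' add -ak.
So zedrig → bezedrigori.

bezedrigori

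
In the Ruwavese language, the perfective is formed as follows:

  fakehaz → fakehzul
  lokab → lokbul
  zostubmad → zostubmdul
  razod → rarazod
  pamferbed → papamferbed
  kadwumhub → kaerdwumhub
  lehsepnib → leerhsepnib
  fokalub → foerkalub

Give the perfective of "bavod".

babavod

zostubmad and razod both end in -d yet inflect differently (zostubmdul, rarazod), so the final letter is not what conditions the rule; the last vowel is.
"bavod" has last vowel 'o'. The one such stem in the data (razod → rarazod) repeats the first consonant+vowel as a prefix (as does pamferbed), so the same rule applies.
The other patterns: stems whose last vowel is 'a' delete the last vowel and add -ul; stems whose last vowel is 'i' or 'u' insert -er- after the first vowel.
So bavod → babavod.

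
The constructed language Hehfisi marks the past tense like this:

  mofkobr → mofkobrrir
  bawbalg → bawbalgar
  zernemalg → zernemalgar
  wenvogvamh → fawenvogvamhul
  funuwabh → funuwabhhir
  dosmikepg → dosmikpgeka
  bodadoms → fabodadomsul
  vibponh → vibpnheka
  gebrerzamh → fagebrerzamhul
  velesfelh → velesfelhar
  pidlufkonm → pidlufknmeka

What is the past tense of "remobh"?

remobhhir

velesfelh and funuwabh both end in -h yet inflect differently (velesfelhar, funuwabhhir), so the final letter is not what conditions the rule; the second-to-last letter is.
"remobh" has second-to-last letter 'b'. The stems whose second-to-last letter is 'b' (mofkobr → mofkobrrir, funuwabh → funuwabhhir) double the final consonant and add -ir.
The other patterns: stems whose second-to-last letter is 'l' add -ar; stems whose second-to-last letter is 'm' add fa- … -ul around the stem; stems whose second-to-last letter is 'n' or 'p' delete the last vowel and add -eka.
So remobh → remobhhir.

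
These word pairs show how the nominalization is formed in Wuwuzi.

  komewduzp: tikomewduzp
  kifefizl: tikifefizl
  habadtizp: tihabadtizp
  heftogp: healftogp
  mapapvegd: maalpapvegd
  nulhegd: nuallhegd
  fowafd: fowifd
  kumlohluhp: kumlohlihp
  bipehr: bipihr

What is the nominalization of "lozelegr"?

loalzelegr

komewduzp and heftogp both end in -p yet inflect differently (tikomewduzp, healftogp), so the final letter is not what conditions the rule; the second-to-last letter is.
"lozelegr" has second-to-last letter 'g'. The stems whose second-to-last letter is 'g' (heftogp → healftogp, mapapvegd → maalpapvegd, nulhegd → nuallhegd) insert -al- after the first vowel.
So lozelegr → loalzelegr.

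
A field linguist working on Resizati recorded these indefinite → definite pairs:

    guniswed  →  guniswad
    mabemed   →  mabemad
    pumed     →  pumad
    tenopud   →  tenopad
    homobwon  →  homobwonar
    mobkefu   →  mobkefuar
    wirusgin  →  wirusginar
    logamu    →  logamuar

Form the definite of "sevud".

tenopud and mobkefu both have last vowel 'u' yet inflect differently (tenopad, mobkefuar), so the last vowel is not what conditions the rule; the final letter is.
"sevud" ends in -d. The stems ending in -d (guniswed → guniswad, mabemed → mabemad, pumed → pumad) change the last vowel to 'a'.
The other pattern: stems ending in -n or -u add -ar.
So sevud → sevad.

sevad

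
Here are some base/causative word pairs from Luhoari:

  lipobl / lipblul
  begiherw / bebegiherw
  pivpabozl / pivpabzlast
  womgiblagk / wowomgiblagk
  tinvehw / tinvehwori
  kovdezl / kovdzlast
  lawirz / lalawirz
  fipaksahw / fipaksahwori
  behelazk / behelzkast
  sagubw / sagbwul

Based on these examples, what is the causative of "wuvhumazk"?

wuvhumzkast

lipobl and kovdezl both end in -l yet inflect differently (lipblul, kovdzlast), so the final letter is not what conditions the rule; the second-to-last letter is.
"wuvhumazk" has second-to-last letter 'z'. The stems whose second-to-last letter is 'z' (behelazk → behelzkast, kovdezl → kovdzlast, pivpabozl → pivpabzlast) delete the last vowel and add -ast.
So wuvhumazk → wuvhumzkast.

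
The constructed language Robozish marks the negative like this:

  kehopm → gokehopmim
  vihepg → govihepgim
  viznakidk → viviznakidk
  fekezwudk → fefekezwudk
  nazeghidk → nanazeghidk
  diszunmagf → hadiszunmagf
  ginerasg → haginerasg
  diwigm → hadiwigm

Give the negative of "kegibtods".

"kegibtods" has second-to-last letter 'd'. The stems whose second-to-last letter is 'd' (viznakidk → viviznakidk, fekezwudk → fefekezwudk, nazeghidk → nanazeghidk) repeat the first consonant+vowel as a prefix.
So kegibtods → kekegibtods.

kekegibtods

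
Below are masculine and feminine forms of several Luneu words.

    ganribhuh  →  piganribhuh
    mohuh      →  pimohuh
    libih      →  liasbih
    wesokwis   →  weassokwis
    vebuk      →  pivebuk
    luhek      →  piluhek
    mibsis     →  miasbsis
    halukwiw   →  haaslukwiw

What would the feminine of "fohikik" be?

foashikik

"fohikik" has last vowel 'i'. The stems whose last vowel is 'i' (wesokwis → weassokwis, halukwiw → haaslukwiw, libih → liasbih) insert -as- after the first vowel.
So fohikik → foashikik.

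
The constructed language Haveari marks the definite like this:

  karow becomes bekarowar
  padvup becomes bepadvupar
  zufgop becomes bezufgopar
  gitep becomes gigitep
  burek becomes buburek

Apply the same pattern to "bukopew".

bubukopew

gitep and padvup both end in -p yet inflect differently (gigitep, bepadvupar), so the final letter is not what conditions the rule; the last vowel is.
"bukopew" has last vowel 'e'. The stems whose last vowel is 'e' (gitep → gigitep, burek → buburek) repeat the first consonant+vowel as a prefix.
The other pattern: stems whose last vowel is 'o' or 'u' add be- … -ar around the stem.
So bukopew → bubukopew.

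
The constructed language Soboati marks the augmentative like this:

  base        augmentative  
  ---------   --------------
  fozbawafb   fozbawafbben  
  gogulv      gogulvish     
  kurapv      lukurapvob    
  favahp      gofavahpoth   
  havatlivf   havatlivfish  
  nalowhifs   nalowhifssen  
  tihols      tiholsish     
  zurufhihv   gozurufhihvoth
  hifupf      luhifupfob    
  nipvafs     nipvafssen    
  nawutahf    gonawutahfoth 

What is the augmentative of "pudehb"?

gopudehboth

hifupf and nawutahf both end in -f yet inflect differently (luhifupfob, gonawutahfoth), so the final letter is not what conditions the rule; the second-to-last letter is.
"pudehb" has second-to-last letter 'h'. The stems whose second-to-last letter is 'h' (nawutahf → gonawutahfoth, zurufhihv → gozurufhihvoth, favahp → gofavahpoth) add go- … -oth around the stem.
The other patterns: stems whose second-to-last letter is 'f' double the final consonant and add -en; stems whose second-to-last letter is 'p' add lu- … -ob around the stem; stems whose second-to-last letter is 'l' or 'v' add -ish.
So pudehb → gopudehboth.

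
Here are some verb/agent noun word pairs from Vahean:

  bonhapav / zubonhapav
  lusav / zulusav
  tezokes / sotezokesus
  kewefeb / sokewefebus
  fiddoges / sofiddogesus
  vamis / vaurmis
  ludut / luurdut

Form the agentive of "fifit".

"fifit" has last vowel 'i'. The one such stem in the data (vamis → vaurmis) inserts -ur- after the first vowel (as does ludut), so the same rule applies.
The other patterns: stems whose last vowel is 'a' add the prefix zu-; stems whose last vowel is 'e' add so- … -us around the stem.
So fifit → fiurfit.

fiurfit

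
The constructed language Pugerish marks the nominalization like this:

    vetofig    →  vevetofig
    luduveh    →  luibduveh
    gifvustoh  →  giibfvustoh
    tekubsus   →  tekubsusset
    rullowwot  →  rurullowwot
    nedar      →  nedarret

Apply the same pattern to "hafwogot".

hahafwogot

gifvustoh and rullowwot both have last vowel 'o' yet inflect differently (giibfvustoh, rurullowwot), so the last vowel is not what conditions the rule; the final letter is.
"hafwogot" ends in -t. The one such stem in the data (rullowwot → rurullowwot) repeats the first consonant+vowel as a prefix (as does vetofig), so the same rule applies.
The other patterns: stems ending in -h insert -ib- after the first vowel; stems ending in -r or -s double the final consonant and add -et.
So hafwogot → hahafwogot.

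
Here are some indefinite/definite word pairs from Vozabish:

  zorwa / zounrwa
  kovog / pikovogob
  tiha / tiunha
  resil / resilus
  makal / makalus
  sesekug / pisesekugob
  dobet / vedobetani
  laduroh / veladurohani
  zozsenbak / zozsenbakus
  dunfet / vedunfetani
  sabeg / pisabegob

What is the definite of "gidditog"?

pigidditogob

zozsenbak and zorwa both have last vowel 'a' yet inflect differently (zozsenbakus, zounrwa), so the last vowel is not what conditions the rule; the final letter is.
"gidditog" ends in -g. The stems ending in -g (sabeg → pisabegob, sesekug → pisesekugob, kovog → pikovogob) add pi- … -ob around the stem.
The other patterns: stems ending in -k or -l add -us; stems ending in -a insert -un- after the first vowel; stems ending in -h or -t add ve- … -ani around the stem.
So gidditog → pigidditogob.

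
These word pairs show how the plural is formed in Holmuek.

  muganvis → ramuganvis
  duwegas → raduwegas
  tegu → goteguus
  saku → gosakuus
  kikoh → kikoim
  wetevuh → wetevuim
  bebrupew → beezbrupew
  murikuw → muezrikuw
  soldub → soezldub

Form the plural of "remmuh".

remmuim

tegu and wetevuh both have last vowel 'u' yet inflect differently (goteguus, wetevuim), so the last vowel is not what conditions the rule; the final letter is.
"remmuh" ends in -h. The stems ending in -h (kikoh → kikoim, wetevuh → wetevuim) drop the final letter and add -im.
The other patterns: stems ending in -s add the prefix ra-; stems ending in -u add go- … -us around the stem; stems ending in -b or -w insert -ez- after the first vowel.
So remmuh → remmuim.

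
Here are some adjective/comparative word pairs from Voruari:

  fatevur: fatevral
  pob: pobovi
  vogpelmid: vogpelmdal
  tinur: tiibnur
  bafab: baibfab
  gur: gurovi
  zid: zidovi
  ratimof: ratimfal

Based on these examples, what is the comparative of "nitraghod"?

pob and bafab both end in -b yet inflect differently (pobovi, baibfab), so the final letter is not what conditions the rule; the number of vowels is.
"nitraghod" has 3 vowels. The stems with 3 vowels (vogpelmid → vogpelmdal, fatevur → fatevral, ratimof → ratimfal) delete the last vowel and add -al.
The other patterns: stems with 1 vowel add -ovi; stems with 2 vowels insert -ib- after the first vowel.
So nitraghod → nitraghdal.

nitraghdal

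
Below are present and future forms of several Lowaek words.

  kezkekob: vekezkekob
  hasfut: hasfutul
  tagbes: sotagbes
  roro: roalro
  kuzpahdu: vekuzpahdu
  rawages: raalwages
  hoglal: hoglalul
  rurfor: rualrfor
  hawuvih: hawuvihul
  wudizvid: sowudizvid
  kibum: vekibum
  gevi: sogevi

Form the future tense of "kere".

vekere

rawages and tagbes both end in -s yet inflect differently (raalwages, sotagbes), so the final letter is not what conditions the rule; the first letter is.
"kere" begins with k-. The stems beginning with k- (kuzpahdu → vekuzpahdu, kibum → vekibum, kezkekob → vekezkekob) add the prefix ve-.
So kere → vekere.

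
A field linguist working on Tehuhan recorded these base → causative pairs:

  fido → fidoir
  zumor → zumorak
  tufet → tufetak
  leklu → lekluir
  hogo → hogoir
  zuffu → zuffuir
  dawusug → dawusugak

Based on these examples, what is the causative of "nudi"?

"nudi" ends in a vowel. The stems ending in a vowel (zuffu → zuffuir, fido → fidoir, hogo → hogoir) add -ir.
So nudi → nudiir.

nudiir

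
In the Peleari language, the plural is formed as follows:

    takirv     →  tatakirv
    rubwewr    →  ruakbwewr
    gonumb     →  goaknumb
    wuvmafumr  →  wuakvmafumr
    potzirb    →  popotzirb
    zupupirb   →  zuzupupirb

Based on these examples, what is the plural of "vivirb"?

zupupirb and gonumb both end in -b yet inflect differently (zuzupupirb, goaknumb), so the final letter is not what conditions the rule; the second-to-last letter is.
"vivirb" has second-to-last letter 'r'. The stems whose second-to-last letter is 'r' (takirv → tatakirv, zupupirb → zuzupupirb, potzirb → popotzirb) repeat the first consonant+vowel as a prefix.
The other pattern: stems whose second-to-last letter is 'm' or 'w' insert -ak- after the first vowel.
So vivirb → vivivirb.

vivivirb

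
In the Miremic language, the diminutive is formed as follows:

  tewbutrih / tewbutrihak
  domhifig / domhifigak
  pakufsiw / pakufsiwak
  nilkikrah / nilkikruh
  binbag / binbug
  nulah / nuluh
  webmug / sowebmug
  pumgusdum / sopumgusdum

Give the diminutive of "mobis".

mobisak

tewbutrih and nilkikrah both end in -h yet inflect differently (tewbutrihak, nilkikruh), so the final letter is not what conditions the rule; the last vowel is.
"mobis" has last vowel 'i'. The stems whose last vowel is 'i' (tewbutrih → tewbutrihak, domhifig → domhifigak, pakufsiw → pakufsiwak) add -ak.
So mobis → mobisak.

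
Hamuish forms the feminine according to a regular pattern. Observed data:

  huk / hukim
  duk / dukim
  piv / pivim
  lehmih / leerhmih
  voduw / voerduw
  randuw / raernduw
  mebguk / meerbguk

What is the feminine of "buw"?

huk and mebguk both end in -k yet inflect differently (hukim, meerbguk), so the final letter is not what conditions the rule; the number of vowels is.
"buw" has 1 vowel. The stems with 1 vowel (huk → hukim, duk → dukim, piv → pivim) add -im.
So buw → buwim.

buwim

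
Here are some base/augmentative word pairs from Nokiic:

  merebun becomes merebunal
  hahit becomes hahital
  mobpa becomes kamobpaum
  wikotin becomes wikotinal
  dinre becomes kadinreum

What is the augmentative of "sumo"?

kasumoum

"sumo" ends in a vowel. The stems ending in a vowel (mobpa → kamobpaum, dinre → kadinreum) add ka- … -um around the stem.
The other pattern: stems ending in a consonant add -al.
So sumo → kasumoum.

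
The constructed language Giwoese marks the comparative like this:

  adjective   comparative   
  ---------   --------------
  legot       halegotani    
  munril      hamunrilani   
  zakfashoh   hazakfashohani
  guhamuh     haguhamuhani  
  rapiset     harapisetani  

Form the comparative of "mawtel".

Every pair shown (legot → halegotani, munril → hamunrilani, zakfashoh → hazakfashohani, …) follows the same rule: add ha- … -ani around the stem.
So mawtel → hamawtelani.

hamawtelani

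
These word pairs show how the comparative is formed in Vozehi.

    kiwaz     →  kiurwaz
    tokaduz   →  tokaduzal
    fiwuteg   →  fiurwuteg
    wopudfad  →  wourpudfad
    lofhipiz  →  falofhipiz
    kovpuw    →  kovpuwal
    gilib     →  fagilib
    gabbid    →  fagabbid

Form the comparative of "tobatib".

tokaduz and lofhipiz both end in -z yet inflect differently (tokaduzal, falofhipiz), so the final letter is not what conditions the rule; the last vowel is.
"tobatib" has last vowel 'i'. The stems whose last vowel is 'i' (gabbid → fagabbid, lofhipiz → falofhipiz, gilib → fagilib) add the prefix fa-.
The other patterns: stems whose last vowel is 'u' add -al; stems whose last vowel is 'a' or 'e' insert -ur- after the first vowel.
So tobatib → fatobatib.

fatobatib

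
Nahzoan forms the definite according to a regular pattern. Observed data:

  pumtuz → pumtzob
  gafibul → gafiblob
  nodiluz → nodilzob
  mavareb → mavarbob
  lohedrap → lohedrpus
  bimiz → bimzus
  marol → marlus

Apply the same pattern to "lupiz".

pumtuz and bimiz both end in -z yet inflect differently (pumtzob, bimzus), so the final letter is not what conditions the rule; the last vowel is.
"lupiz" has last vowel 'i'. The one such stem in the data (bimiz → bimzus) deletes the last vowel and adds -us (as do lohedrap, marol), so the same rule applies.
The other pattern: stems whose last vowel is 'e' or 'u' delete the last vowel and add -ob.
So lupiz → lupzus.

lupzus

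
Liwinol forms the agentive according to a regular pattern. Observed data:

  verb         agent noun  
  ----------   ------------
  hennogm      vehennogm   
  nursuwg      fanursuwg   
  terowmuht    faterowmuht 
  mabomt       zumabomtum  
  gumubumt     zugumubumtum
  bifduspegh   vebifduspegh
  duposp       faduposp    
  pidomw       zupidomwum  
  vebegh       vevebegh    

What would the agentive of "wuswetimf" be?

gumubumt and terowmuht both end in -t yet inflect differently (zugumubumtum, faterowmuht), so the final letter is not what conditions the rule; the second-to-last letter is.
"wuswetimf" has second-to-last letter 'm'. The stems whose second-to-last letter is 'm' (gumubumt → zugumubumtum, mabomt → zumabomtum, pidomw → zupidomwum) add zu- … -um around the stem.
So wuswetimf → zuwuswetimfum.

zuwuswetimfum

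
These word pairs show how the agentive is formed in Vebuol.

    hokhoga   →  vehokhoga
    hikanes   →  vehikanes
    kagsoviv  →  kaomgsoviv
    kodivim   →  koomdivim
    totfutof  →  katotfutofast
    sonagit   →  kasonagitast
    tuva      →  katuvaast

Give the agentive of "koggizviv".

hokhoga and tuva both end in -a yet inflect differently (vehokhoga, katuvaast), so the final letter is not what conditions the rule; the first letter is.
"koggizviv" begins with k-. The stems beginning with k- (kagsoviv → kaomgsoviv, kodivim → koomdivim) insert -om- after the first vowel.
So koggizviv → koomggizviv.

koomggizviv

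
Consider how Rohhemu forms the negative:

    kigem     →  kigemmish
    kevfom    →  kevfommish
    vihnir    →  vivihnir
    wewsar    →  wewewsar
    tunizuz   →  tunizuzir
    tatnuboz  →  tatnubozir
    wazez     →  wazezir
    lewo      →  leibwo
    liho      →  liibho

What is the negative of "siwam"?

kevfom and tatnuboz both have last vowel 'o' yet inflect differently (kevfommish, tatnubozir), so the last vowel is not what conditions the rule; the final letter is.
"siwam" ends in -m. The stems ending in -m (kigem → kigemmish, kevfom → kevfommish) double the final consonant and add -ish.
The other patterns: stems ending in -r repeat the first consonant+vowel as a prefix; stems ending in -z add -ir; stems ending in -o insert -ib- after the first vowel.
So siwam → siwammish.

siwammish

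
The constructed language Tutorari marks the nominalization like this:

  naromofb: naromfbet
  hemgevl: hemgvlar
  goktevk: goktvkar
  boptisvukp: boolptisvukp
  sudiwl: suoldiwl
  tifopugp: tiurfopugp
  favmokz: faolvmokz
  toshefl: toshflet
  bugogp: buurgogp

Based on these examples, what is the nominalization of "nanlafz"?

nanlfzet

hemgevl and toshefl both end in -l yet inflect differently (hemgvlar, toshflet), so the final letter is not what conditions the rule; the second-to-last letter is.
"nanlafz" has second-to-last letter 'f'. The stems whose second-to-last letter is 'f' (naromofb → naromfbet, toshefl → toshflet) delete the last vowel and add -et.
The other patterns: stems whose second-to-last letter is 'v' delete the last vowel and add -ar; stems whose second-to-last letter is 'g' insert -ur- after the first vowel; stems whose second-to-last letter is 'k' or 'w' insert -ol- after the first vowel.
So nanlafz → nanlfzet.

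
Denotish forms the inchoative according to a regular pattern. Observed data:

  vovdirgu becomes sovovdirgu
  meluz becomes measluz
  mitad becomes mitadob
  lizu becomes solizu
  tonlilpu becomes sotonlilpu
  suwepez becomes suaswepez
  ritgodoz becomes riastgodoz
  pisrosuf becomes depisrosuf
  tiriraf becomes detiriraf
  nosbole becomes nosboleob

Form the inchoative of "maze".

"maze" ends in -e. The one such stem in the data (nosbole → nosboleob) adds -ob, so the same rule applies.
The other patterns: stems ending in -z insert -as- after the first vowel; stems ending in -u add the prefix so-; stems ending in -f add the prefix de-.
So maze → mazeob.

mazeob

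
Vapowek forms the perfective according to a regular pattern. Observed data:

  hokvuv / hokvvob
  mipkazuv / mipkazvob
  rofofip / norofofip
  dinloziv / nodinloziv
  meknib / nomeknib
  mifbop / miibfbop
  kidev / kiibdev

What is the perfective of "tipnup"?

tipnpob

"tipnup" has last vowel 'u'. The stems whose last vowel is 'u' (hokvuv → hokvvob, mipkazuv → mipkazvob) delete the last vowel and add -ob.
The other patterns: stems whose last vowel is 'i' add the prefix no-; stems whose last vowel is 'e' or 'o' insert -ib- after the first vowel.
So tipnup → tipnpob.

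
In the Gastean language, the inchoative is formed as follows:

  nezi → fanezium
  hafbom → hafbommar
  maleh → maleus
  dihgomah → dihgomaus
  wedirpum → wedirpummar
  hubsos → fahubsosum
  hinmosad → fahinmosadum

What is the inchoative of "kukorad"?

fakukoradum

hafbom and hubsos both have last vowel 'o' yet inflect differently (hafbommar, fahubsosum), so the last vowel is not what conditions the rule; the final letter is.
"kukorad" ends in -d. The one such stem in the data (hinmosad → fahinmosadum) adds fa- … -um around the stem, so the same rule applies.
So kukorad → fakukoradum.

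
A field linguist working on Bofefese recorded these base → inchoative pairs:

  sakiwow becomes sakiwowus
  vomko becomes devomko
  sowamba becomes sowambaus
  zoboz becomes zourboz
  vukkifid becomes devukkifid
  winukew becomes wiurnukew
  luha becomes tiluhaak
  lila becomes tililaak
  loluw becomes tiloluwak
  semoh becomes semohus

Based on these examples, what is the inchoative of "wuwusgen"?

wuurwusgen

luha and sowamba both end in -a yet inflect differently (tiluhaak, sowambaus), so the final letter is not what conditions the rule; the first letter is.
"wuwusgen" begins with w-. The one such stem in the data (winukew → wiurnukew) inserts -ur- after the first vowel (as does zoboz), so the same rule applies.
So wuwusgen → wuurwusgen.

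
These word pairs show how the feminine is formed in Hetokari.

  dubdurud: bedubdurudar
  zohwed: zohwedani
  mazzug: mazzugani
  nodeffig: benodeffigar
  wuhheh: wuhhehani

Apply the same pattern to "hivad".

nodeffig and mazzug both end in -g yet inflect differently (benodeffigar, mazzugani), so the final letter is not what conditions the rule; the number of vowels is.
"hivad" has 2 vowels. The stems with 2 vowels (wuhheh → wuhhehani, mazzug → mazzugani, zohwed → zohwedani) add -ani.
The other pattern: stems with 3 vowels add be- … -ar around the stem.
So hivad → hivadani.

hivadani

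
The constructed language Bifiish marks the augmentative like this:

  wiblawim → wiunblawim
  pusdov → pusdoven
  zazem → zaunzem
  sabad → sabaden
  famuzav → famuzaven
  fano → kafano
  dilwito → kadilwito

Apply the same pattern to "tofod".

tofoden

pusdov and dilwito both have last vowel 'o' yet inflect differently (pusdoven, kadilwito), so the last vowel is not what conditions the rule; the final letter is.
"tofod" ends in -d. The one such stem in the data (sabad → sabaden) adds -en, so the same rule applies.
So tofod → tofoden.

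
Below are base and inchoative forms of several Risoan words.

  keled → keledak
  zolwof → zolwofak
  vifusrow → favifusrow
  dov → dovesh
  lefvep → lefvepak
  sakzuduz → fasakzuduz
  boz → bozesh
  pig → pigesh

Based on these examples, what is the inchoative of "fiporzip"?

boz and sakzuduz both end in -z yet inflect differently (bozesh, fasakzuduz), so the final letter is not what conditions the rule; the number of vowels is.
"fiporzip" has 3 vowels. The stems with 3 vowels (vifusrow → favifusrow, sakzuduz → fasakzuduz) add the prefix fa-.
So fiporzip → fafiporzip.

fafiporzip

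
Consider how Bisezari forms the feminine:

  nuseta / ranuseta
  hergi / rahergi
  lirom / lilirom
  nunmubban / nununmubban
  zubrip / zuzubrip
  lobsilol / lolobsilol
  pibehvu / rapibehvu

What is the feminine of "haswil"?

hahaswil

hergi and zubrip both have last vowel 'i' yet inflect differently (rahergi, zuzubrip), so the last vowel is not what conditions the rule; whether the stem ends in a vowel or a consonant is.
"haswil" ends in a consonant. The stems ending in a consonant (zubrip → zuzubrip, nunmubban → nununmubban, lirom → lilirom) repeat the first consonant+vowel as a prefix.
So haswil → hahaswil.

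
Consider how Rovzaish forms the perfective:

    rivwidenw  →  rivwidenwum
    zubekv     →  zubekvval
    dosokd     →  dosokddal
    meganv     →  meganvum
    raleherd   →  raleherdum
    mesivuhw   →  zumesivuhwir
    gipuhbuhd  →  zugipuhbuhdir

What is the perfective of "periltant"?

"periltant" has second-to-last letter 'n'. The stems whose second-to-last letter is 'n' (meganv → meganvum, rivwidenw → rivwidenwum) add -um.
The other patterns: stems whose second-to-last letter is 'k' double the final consonant and add -al; stems whose second-to-last letter is 'h' add zu- … -ir around the stem.
So periltant → periltantum.

periltantum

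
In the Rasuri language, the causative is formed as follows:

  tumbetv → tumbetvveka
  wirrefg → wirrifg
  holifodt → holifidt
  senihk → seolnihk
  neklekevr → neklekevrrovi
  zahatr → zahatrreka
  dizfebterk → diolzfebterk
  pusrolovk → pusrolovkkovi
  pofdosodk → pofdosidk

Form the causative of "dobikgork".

doolbikgork

neklekevr and zahatr both end in -r yet inflect differently (neklekevrrovi, zahatrreka), so the final letter is not what conditions the rule; the second-to-last letter is.
"dobikgork" has second-to-last letter 'r'. The one such stem in the data (dizfebterk → diolzfebterk) inserts -ol- after the first vowel (as does senihk), so the same rule applies.
The other patterns: stems whose second-to-last letter is 'v' double the final consonant and add -ovi; stems whose second-to-last letter is 't' double the final consonant and add -eka; stems whose second-to-last letter is 'd' or 'f' change the last vowel to 'i'.
So dobikgork → doolbikgork.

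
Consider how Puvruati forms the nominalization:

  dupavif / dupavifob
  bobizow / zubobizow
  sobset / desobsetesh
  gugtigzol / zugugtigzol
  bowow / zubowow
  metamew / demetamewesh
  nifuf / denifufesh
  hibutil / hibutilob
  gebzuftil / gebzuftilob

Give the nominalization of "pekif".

gugtigzol and hibutil both end in -l yet inflect differently (zugugtigzol, hibutilob), so the final letter is not what conditions the rule; the last vowel is.
"pekif" has last vowel 'i'. The stems whose last vowel is 'i' (hibutil → hibutilob, gebzuftil → gebzuftilob, dupavif → dupavifob) add -ob.
The other patterns: stems whose last vowel is 'o' add the prefix zu-; stems whose last vowel is 'e' or 'u' add de- … -esh around the stem.
So pekif → pekifob.

pekifob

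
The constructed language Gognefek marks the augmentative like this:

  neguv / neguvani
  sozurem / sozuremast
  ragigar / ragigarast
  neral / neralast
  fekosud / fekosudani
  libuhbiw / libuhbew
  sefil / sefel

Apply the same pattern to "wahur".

wahurani

sefil and neral both end in -l yet inflect differently (sefel, neralast), so the final letter is not what conditions the rule; the last vowel is.
"wahur" has last vowel 'u'. The stems whose last vowel is 'u' (neguv → neguvani, fekosud → fekosudani) add -ani.
So wahur → wahurani.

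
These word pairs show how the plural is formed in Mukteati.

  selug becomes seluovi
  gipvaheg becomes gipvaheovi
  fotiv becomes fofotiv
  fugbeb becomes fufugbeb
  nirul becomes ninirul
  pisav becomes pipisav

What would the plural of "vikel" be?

gipvaheg and fugbeb both have last vowel 'e' yet inflect differently (gipvaheovi, fufugbeb), so the last vowel is not what conditions the rule; the final letter is.
"vikel" ends in -l. The one such stem in the data (nirul → ninirul) repeats the first consonant+vowel as a prefix (as do fotiv, fugbeb), so the same rule applies.
So vikel → vivikel.

vivikel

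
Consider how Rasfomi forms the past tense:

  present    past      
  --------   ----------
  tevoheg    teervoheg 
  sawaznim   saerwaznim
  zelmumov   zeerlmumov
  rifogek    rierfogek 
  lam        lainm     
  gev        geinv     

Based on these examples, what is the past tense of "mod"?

moind

sawaznim and lam both end in -m yet inflect differently (saerwaznim, lainm), so the final letter is not what conditions the rule; the number of vowels is.
"mod" has 1 vowel. The stems with 1 vowel (lam → lainm, gev → geinv) insert -in- after the first vowel.
The other pattern: stems with 3 vowels insert -er- after the first vowel.
So mod → moind.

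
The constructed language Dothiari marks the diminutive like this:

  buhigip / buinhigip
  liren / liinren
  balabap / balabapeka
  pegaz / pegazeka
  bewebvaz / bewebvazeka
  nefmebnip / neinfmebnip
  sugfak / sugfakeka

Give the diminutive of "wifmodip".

wiinfmodip

"wifmodip" has last vowel 'i'. The stems whose last vowel is 'i' (buhigip → buinhigip, nefmebnip → neinfmebnip) insert -in- after the first vowel.
So wifmodip → wiinfmodip.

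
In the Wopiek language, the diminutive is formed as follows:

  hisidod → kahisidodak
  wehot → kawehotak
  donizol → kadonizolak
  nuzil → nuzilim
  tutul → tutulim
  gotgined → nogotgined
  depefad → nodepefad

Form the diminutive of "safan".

nosafan

"safan" has last vowel 'a'. The one such stem in the data (depefad → nodepefad) adds the prefix no-, so the same rule applies.
The other patterns: stems whose last vowel is 'o' add ka- … -ak around the stem; stems whose last vowel is 'i' or 'u' add -im.
So safan → nosafan.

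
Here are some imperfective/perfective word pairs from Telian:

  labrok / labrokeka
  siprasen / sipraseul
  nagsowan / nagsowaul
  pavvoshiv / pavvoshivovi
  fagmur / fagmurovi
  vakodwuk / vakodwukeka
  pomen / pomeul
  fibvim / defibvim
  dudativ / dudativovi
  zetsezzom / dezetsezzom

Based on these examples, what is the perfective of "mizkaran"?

mizkaraul

"mizkaran" ends in -n. The stems ending in -n (siprasen → sipraseul, nagsowan → nagsowaul, pomen → pomeul) drop the final letter and add -ul.
So mizkaran → mizkaraul.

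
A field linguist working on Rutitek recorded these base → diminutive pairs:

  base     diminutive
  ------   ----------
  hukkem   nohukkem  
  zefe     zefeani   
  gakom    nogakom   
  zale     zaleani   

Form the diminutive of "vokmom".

novokmom

zale and hukkem both have last vowel 'e' yet inflect differently (zaleani, nohukkem), so the last vowel is not what conditions the rule; the final letter is.
"vokmom" ends in -m. The stems ending in -m (gakom → nogakom, hukkem → nohukkem) add the prefix no-.
The other pattern: stems ending in -e add -ani.
So vokmom → novokmom.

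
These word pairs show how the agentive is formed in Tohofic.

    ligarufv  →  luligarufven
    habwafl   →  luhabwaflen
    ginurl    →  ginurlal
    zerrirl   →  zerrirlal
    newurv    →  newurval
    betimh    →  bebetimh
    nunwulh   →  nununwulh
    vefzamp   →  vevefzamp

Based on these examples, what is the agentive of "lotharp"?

"lotharp" has second-to-last letter 'r'. The stems whose second-to-last letter is 'r' (ginurl → ginurlal, zerrirl → zerrirlal, newurv → newurval) add -al.
The other patterns: stems whose second-to-last letter is 'f' add lu- … -en around the stem; stems whose second-to-last letter is 'l' or 'm' repeat the first consonant+vowel as a prefix.
So lotharp → lotharpal.

lotharpal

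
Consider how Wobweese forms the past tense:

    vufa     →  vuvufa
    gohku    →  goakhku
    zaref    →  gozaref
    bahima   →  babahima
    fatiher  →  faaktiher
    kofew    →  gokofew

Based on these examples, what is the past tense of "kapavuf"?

zaref and fatiher both have last vowel 'e' yet inflect differently (gozaref, faaktiher), so the last vowel is not what conditions the rule; the final letter is.
"kapavuf" ends in -f. The one such stem in the data (zaref → gozaref) adds the prefix go-, so the same rule applies.
So kapavuf → gokapavuf.

gokapavuf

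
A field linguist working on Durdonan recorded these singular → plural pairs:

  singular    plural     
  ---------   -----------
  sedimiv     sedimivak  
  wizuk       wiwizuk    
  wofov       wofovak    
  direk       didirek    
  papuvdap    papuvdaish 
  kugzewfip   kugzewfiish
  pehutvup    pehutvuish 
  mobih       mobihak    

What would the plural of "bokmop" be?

"bokmop" ends in -p. The stems ending in -p (pehutvup → pehutvuish, papuvdap → papuvdaish, kugzewfip → kugzewfiish) drop the final letter and add -ish.
So bokmop → bokmoish.

bokmoish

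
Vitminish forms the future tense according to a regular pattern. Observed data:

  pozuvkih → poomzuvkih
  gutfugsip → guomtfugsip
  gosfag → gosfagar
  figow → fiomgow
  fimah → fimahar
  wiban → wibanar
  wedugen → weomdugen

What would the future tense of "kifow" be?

kiomfow

wiban and wedugen both end in -n yet inflect differently (wibanar, weomdugen), so the final letter is not what conditions the rule; the last vowel is.
"kifow" has last vowel 'o'. The one such stem in the data (figow → fiomgow) inserts -om- after the first vowel (as do wedugen, pozuvkih), so the same rule applies.
The other pattern: stems whose last vowel is 'a' add -ar.
So kifow → kiomfow.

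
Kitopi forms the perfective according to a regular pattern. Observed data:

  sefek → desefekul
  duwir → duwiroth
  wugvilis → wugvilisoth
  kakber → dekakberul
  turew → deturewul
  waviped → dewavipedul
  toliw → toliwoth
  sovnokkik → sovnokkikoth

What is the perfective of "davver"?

dedavverul

toliw and turew both end in -w yet inflect differently (toliwoth, deturewul), so the final letter is not what conditions the rule; the last vowel is.
"davver" has last vowel 'e'. The stems whose last vowel is 'e' (turew → deturewul, kakber → dekakberul, sefek → desefekul) add de- … -ul around the stem.
The other pattern: stems whose last vowel is 'i' add -oth.
So davver → dedavverul.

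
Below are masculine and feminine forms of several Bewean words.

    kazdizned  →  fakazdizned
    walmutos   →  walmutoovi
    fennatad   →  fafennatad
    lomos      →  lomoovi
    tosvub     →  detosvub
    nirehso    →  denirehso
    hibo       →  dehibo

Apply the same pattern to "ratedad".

faratedad

walmutos and hibo both have last vowel 'o' yet inflect differently (walmutoovi, dehibo), so the last vowel is not what conditions the rule; the final letter is.
"ratedad" ends in -d. The stems ending in -d (fennatad → fafennatad, kazdizned → fakazdizned) add the prefix fa-.
The other patterns: stems ending in -s drop the final letter and add -ovi; stems ending in -b or -o add the prefix de-.
So ratedad → faratedad.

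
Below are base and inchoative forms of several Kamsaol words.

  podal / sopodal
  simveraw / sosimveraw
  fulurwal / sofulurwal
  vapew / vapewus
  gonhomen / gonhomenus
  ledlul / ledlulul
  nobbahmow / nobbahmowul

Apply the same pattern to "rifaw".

sorifaw

simveraw and vapew both end in -w yet inflect differently (sosimveraw, vapewus), so the final letter is not what conditions the rule; the last vowel is.
"rifaw" has last vowel 'a'. The stems whose last vowel is 'a' (podal → sopodal, simveraw → sosimveraw, fulurwal → sofulurwal) add the prefix so-.
The other patterns: stems whose last vowel is 'e' add -us; stems whose last vowel is 'o' or 'u' add -ul.
So rifaw → sorifaw.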